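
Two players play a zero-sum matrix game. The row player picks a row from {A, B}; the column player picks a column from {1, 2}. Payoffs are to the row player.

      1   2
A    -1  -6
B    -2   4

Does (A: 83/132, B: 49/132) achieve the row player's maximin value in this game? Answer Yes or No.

No

Against 1 this mix gives (83/132)·(-1) + (49/132)·(-2) = -181/132.
Against 2 this mix gives (83/132)·(-6) + (49/132)·4 = -151/66.
The column player will play 2, holding the row player to -151/66. Shifting weight toward the row that does better against 2 would raise this floor (the equalizing mix achieves -16/11 against both 2 and 1), so the proposed strategy is not optimal.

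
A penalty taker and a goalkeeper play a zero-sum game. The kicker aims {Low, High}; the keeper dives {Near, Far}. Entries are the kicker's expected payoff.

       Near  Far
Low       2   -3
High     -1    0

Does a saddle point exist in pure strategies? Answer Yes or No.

No

Row minima: Low → -3, High → -1; maximin = -1.
Column maxima: Near → 2, Far → 0; minimax = 0.
-1 ≠ 0, so no pure-strategy equilibrium exists.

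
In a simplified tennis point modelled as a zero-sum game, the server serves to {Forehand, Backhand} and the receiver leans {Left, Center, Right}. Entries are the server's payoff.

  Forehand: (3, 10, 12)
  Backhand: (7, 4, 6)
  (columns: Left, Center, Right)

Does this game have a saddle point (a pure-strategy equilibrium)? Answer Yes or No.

No

Row minima: Forehand → 3, Backhand → 4; maximin = 4.
Column maxima: Left → 7, Center → 10, Right → 12; minimax = 7.
4 ≠ 7, so no pure-strategy equilibrium exists.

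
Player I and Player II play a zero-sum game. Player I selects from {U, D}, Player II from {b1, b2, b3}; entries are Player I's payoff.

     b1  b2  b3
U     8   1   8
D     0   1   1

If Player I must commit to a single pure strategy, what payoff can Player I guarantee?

Row minima: U → 1, D → 0.
The best of these is 1.

1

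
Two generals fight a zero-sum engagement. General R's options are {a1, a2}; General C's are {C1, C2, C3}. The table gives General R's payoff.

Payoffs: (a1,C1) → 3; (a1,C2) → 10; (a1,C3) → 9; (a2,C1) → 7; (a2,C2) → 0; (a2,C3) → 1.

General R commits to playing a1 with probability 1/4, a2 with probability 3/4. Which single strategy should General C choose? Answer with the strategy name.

If General C plays C1, General R's expected payoff is (1/4)·3 + (3/4)·7 = 6.
If General C plays C2, General R's expected payoff is (1/4)·10 + (3/4)·0 = 5/2.
If General C plays C3, General R's expected payoff is (1/4)·9 + (3/4)·1 = 3.
General C minimizes General R's payoff; the smallest is 5/2, so the best response is C2.

C2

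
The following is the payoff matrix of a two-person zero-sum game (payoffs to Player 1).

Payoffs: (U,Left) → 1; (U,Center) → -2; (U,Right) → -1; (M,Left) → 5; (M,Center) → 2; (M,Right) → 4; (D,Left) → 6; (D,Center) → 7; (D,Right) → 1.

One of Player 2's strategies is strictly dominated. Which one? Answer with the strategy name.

Left

Right holds Player 1's payoff strictly below Left in every row: -1 < 1, 4 < 5, 1 < 6.
So Left is strictly dominated for Player 2.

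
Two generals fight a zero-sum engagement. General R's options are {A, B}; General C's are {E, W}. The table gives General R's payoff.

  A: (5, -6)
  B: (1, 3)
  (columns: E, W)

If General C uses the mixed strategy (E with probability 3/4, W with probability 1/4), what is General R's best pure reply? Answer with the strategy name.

A

Expected payoff of A: (3/4)·5 + (1/4)·(-6) = 9/4.
Expected payoff of B: (3/4)·1 + (1/4)·3 = 3/2.
The largest is 9/4, so General R's best response is A.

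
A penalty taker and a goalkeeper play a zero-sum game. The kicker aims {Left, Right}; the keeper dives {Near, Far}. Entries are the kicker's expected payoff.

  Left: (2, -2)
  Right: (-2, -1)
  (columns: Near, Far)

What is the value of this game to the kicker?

-6/5

Row minima: Left → -2, Right → -2; maximin = -2.
Column maxima: Near → 2, Far → -1; minimax = -1.
-2 ≠ -1, so there is no saddle point; optimal play is mixed.
Let the kicker play Left with probability p. Expected payoff against Near: 2p + (-2)(1−p) = 4p − 2; against Far: (-2)p + (-1)(1−p) = −p − 1.
Setting these equal: 4p − 2 = −p − 1 ⇒ 5p = 1 ⇒ p = 1/5, and the value is (4)·(1/5) − 2 = -6/5.
For the keeper: with q = P(Near), equating Left's and Right's payoffs gives 4q − 2 = −q − 1 ⇒ q = 1/5.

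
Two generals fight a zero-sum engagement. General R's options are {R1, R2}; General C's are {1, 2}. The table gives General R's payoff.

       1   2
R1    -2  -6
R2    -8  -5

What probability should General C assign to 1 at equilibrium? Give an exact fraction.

Row minima: R1 → -6, R2 → -8; maximin = -6.
Column maxima: 1 → -2, 2 → -5; minimax = -5.
-6 ≠ -5, so there is no saddle point; optimal play is mixed.
Let General R play R1 with probability p. Expected payoff against 1: (-2)p + (-8)(1−p) = 6p − 8; against 2: (-6)p + (-5)(1−p) = −p − 5.
Setting these equal: 6p − 8 = −p − 5 ⇒ 7p = 3 ⇒ p = 3/7, and the value is (6)·(3/7) − 8 = -38/7.
For General C: with q = P(1), equating R1's and R2's payoffs gives 4q − 6 = −3q − 5 ⇒ q = 1/7.

1/7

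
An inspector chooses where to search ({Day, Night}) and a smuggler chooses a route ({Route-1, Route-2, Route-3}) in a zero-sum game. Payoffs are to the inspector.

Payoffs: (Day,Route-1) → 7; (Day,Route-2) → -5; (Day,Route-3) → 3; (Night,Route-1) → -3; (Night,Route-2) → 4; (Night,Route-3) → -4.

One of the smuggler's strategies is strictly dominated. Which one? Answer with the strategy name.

Route-3 holds the inspector's payoff strictly below Route-1 in every row: 3 < 7, -4 < -3.
So Route-1 is strictly dominated for the smuggler.

Route-1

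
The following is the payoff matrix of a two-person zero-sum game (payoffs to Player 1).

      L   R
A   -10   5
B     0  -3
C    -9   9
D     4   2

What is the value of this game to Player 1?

27/10

Row minima: A → -10, B → -3, C → -9, D → 2; maximin = 2.
Column maxima: L → 4, R → 9; minimax = 4.
2 ≠ 4, so there is no saddle point; optimal play is mixed.
A is strictly dominated by C, so Player 1 never plays it.
B is strictly dominated by D, so Player 1 never plays it.
On the remaining 2×2 (C, D vs L, R):
Let Player 1 play C with probability p. Expected payoff against L: (-9)p + 4(1−p) = −13p + 4; against R: 9p + 2(1−p) = 7p + 2.
Setting these equal: −13p + 4 = 7p + 2 ⇒ −20p = -2 ⇒ p = 1/10, and the value is (-13)·(1/10) + 4 = 27/10.
For Player 2: with q = P(L), equating C's and D's payoffs gives −18q + 9 = 2q + 2 ⇒ q = 7/20.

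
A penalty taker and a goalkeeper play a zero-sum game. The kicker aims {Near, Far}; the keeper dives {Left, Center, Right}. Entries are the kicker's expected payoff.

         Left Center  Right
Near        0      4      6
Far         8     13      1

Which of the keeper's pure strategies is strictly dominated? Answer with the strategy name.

Left holds the kicker's payoff strictly below Center in every row: 0 < 4, 8 < 13.
So Center is strictly dominated for the keeper.

Center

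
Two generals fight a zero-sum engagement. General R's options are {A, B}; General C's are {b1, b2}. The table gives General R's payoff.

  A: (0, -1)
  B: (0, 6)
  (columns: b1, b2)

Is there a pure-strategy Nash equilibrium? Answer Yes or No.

Yes

Row minima: A → -1, B → 0; maximin = 0.
Column maxima: b1 → 0, b2 → 6; minimax = 0.
maximin = minimax = 0, so a saddle point exists.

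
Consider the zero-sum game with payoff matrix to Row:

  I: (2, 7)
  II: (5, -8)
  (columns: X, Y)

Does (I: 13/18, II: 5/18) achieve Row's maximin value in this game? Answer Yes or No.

Against X this mix gives (13/18)·2 + (5/18)·5 = 17/6.
Against Y this mix gives (13/18)·7 + (5/18)·(-8) = 17/6.
All of Column's active replies (X, Y) yield 17/6, and no column does worse for Row. The mix makes Column indifferent and guarantees 17/6, so it is optimal.

Yes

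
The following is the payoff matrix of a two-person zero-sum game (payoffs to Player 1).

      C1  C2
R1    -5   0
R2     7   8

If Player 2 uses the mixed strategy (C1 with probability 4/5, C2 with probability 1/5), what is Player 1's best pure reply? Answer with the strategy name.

Expected payoff of R1: (4/5)·(-5) + (1/5)·0 = -4.
Expected payoff of R2: (4/5)·7 + (1/5)·8 = 36/5.
The largest is 36/5, so Player 1's best response is R2.

R2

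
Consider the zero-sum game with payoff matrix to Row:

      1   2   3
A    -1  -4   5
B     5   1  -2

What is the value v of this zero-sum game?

Row minima: A → -4, B → -2; maximin = -2.
Column maxima: 1 → 5, 2 → 1, 3 → 5; minimax = 1.
-2 ≠ 1, so there is no saddle point; optimal play is mixed.
1 is strictly dominated by 2 (it gives Row strictly more in every row), so Column never plays it.
On the remaining 2×2 (A, B vs 2, 3):
Let Row play A with probability p. Expected payoff against 2: (-4)p + 1(1−p) = −5p + 1; against 3: 5p + (-2)(1−p) = 7p − 2.
Setting these equal: −5p + 1 = 7p − 2 ⇒ −12p = -3 ⇒ p = 1/4, and the value is (-5)·(1/4) + 1 = -1/4.
For Column: with q = P(2), equating A's and B's payoffs gives −9q + 5 = 3q − 2 ⇒ q = 7/12.

-1/4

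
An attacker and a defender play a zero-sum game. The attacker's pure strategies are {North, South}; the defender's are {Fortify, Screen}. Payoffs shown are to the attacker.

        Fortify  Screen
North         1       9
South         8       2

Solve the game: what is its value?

Row minima: North → 1, South → 2; maximin = 2.
Column maxima: Fortify → 8, Screen → 9; minimax = 8.
2 ≠ 8, so there is no saddle point; optimal play is mixed.
Let the attacker play North with probability p. Expected payoff against Fortify: 1p + 8(1−p) = −7p + 8; against Screen: 9p + 2(1−p) = 7p + 2.
Setting these equal: −7p + 8 = 7p + 2 ⇒ −14p = -6 ⇒ p = 3/7, and the value is (-7)·(3/7) + 8 = 5.
For the defender: with q = P(Fortify), equating North's and South's payoffs gives −8q + 9 = 6q + 2 ⇒ q = 1/2.

5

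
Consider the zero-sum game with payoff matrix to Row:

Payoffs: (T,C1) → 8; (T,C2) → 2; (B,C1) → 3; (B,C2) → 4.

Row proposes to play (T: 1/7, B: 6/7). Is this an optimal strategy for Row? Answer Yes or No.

Against C1 this mix gives (1/7)·8 + (6/7)·3 = 26/7.
Against C2 this mix gives (1/7)·2 + (6/7)·4 = 26/7.
All of Column's active replies (C1, C2) yield 26/7, and no column does worse for Row. The mix makes Column indifferent and guarantees 26/7, so it is optimal.

Yes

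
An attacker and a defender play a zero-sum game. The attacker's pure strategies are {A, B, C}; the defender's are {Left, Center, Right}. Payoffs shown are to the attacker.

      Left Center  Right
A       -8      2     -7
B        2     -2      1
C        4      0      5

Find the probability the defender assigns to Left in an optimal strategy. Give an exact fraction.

Row minima: A → -8, B → -2, C → 0; maximin = 0.
Column maxima: Left → 4, Center → 2, Right → 5; minimax = 2.
0 ≠ 2, so there is no saddle point; optimal play is mixed.
B is strictly dominated by C, so the attacker never plays it.
With B eliminated, Right is strictly dominated by Left (it gives the attacker strictly more in every remaining row), so the defender never plays it.
On the remaining 2×2 (A, C vs Left, Center):
Let the attacker play A with probability p. Expected payoff against Left: (-8)p + 4(1−p) = −12p + 4; against Center: 2p + 0(1−p) = 2p.
Setting these equal: −12p + 4 = 2p ⇒ −14p = -4 ⇒ p = 2/7, and the value is (-12)·(2/7) + 4 = 4/7.
For the defender: with q = P(Left), equating A's and C's payoffs gives −10q + 2 = 4q ⇒ q = 1/7.

1/7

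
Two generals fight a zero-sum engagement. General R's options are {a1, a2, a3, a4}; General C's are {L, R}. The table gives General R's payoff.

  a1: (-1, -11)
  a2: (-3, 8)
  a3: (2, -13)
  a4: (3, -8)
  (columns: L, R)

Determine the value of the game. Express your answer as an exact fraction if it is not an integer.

Row minima: a1 → -11, a2 → -3, a3 → -13, a4 → -8; maximin = -3.
Column maxima: L → 3, R → 8; minimax = 3.
-3 ≠ 3, so there is no saddle point; optimal play is mixed.
a1 is strictly dominated by a4, so General R never plays it.
a3 is strictly dominated by a4, so General R never plays it.
On the remaining 2×2 (a2, a4 vs L, R):
Let General R play a2 with probability p. Expected payoff against L: (-3)p + 3(1−p) = −6p + 3; against R: 8p + (-8)(1−p) = 16p − 8.
Setting these equal: −6p + 3 = 16p − 8 ⇒ −22p = -11 ⇒ p = 1/2, and the value is (-6)·(1/2) + 3 = 0.
For General C: with q = P(L), equating a2's and a4's payoffs gives −11q + 8 = 11q − 8 ⇒ q = 8/11.

0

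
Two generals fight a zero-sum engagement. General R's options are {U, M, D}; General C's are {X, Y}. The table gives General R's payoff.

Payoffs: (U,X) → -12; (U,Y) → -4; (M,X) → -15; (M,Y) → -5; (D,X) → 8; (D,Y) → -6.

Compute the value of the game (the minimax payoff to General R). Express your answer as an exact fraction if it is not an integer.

-52/11

Row minima: U → -12, M → -15, D → -6; maximin = -6.
Column maxima: X → 8, Y → -4; minimax = -4.
-6 ≠ -4, so there is no saddle point; optimal play is mixed.
M is strictly dominated by U, so General R never plays it.
On the remaining 2×2 (U, D vs X, Y):
Let General R play U with probability p. Expected payoff against X: (-12)p + 8(1−p) = −20p + 8; against Y: (-4)p + (-6)(1−p) = 2p − 6.
Setting these equal: −20p + 8 = 2p − 6 ⇒ −22p = -14 ⇒ p = 7/11, and the value is (-20)·(7/11) + 8 = -52/11.
For General C: with q = P(X), equating U's and D's payoffs gives −8q − 4 = 14q − 6 ⇒ q = 1/11.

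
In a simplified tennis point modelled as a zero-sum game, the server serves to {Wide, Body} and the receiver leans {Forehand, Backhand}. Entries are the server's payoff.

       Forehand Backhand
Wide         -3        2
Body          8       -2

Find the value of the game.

Row minima: Wide → -3, Body → -2; maximin = -2.
Column maxima: Forehand → 8, Backhand → 2; minimax = 2.
-2 ≠ 2, so there is no saddle point; optimal play is mixed.
Let the server play Wide with probability p. Expected payoff against Forehand: (-3)p + 8(1−p) = −11p + 8; against Backhand: 2p + (-2)(1−p) = 4p − 2.
Setting these equal: −11p + 8 = 4p − 2 ⇒ −15p = -10 ⇒ p = 2/3, and the value is (-11)·(2/3) + 8 = 2/3.
For the receiver: with q = P(Forehand), equating Wide's and Body's payoffs gives −5q + 2 = 10q − 2 ⇒ q = 4/15.

2/3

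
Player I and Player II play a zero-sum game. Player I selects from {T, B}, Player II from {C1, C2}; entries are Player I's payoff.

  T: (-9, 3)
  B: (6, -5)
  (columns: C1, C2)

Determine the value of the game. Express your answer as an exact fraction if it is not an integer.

Row minima: T → -9, B → -5; maximin = -5.
Column maxima: C1 → 6, C2 → 3; minimax = 3.
-5 ≠ 3, so there is no saddle point; optimal play is mixed.
Let Player I play T with probability p. Expected payoff against C1: (-9)p + 6(1−p) = −15p + 6; against C2: 3p + (-5)(1−p) = 8p − 5.
Setting these equal: −15p + 6 = 8p − 5 ⇒ −23p = -11 ⇒ p = 11/23, and the value is (-15)·(11/23) + 6 = -27/23.
For Player II: with q = P(C1), equating T's and B's payoffs gives −12q + 3 = 11q − 5 ⇒ q = 8/23.

-27/23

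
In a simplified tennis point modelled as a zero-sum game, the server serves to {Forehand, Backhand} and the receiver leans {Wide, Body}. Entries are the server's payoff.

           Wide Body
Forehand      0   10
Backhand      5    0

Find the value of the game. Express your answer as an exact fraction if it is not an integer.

10/3

Row minima: Forehand → 0, Backhand → 0; maximin = 0.
Column maxima: Wide → 5, Body → 10; minimax = 5.
0 ≠ 5, so there is no saddle point; optimal play is mixed.
Let the server play Forehand with probability p. Expected payoff against Wide: 0p + 5(1−p) = −5p + 5; against Body: 10p + 0(1−p) = 10p.
Setting these equal: −5p + 5 = 10p ⇒ −15p = -5 ⇒ p = 1/3, and the value is (-5)·(1/3) + 5 = 10/3.
For the receiver: with q = P(Wide), equating Forehand's and Backhand's payoffs gives −10q + 10 = 5q ⇒ q = 2/3.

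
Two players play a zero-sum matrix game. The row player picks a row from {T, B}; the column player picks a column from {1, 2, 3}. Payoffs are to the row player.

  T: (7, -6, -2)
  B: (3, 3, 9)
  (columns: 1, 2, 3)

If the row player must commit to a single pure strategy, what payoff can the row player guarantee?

3

Row minima: T → -6, B → 3.
The best of these is 3.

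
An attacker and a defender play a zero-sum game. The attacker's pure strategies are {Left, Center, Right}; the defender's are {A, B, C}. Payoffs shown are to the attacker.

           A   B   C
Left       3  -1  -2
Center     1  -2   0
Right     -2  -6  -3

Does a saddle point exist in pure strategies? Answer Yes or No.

No

Row minima: Left → -2, Center → -2, Right → -6; maximin = -2.
Column maxima: A → 3, B → -1, C → 0; minimax = -1.
-2 ≠ -1, so no pure-strategy equilibrium exists.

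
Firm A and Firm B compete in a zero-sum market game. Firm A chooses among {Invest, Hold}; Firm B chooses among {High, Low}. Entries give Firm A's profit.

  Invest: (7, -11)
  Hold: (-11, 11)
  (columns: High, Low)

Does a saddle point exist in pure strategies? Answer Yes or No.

No

Row minima: Invest → -11, Hold → -11; maximin = -11.
Column maxima: High → 7, Low → 11; minimax = 7.
-11 ≠ 7, so no pure-strategy equilibrium exists.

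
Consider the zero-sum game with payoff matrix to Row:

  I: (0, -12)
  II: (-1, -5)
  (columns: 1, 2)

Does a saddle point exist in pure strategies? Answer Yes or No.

Row minima: I → -12, II → -5; maximin = -5.
Column maxima: 1 → 0, 2 → -5; minimax = -5.
maximin = minimax = -5, so a saddle point exists.

Yes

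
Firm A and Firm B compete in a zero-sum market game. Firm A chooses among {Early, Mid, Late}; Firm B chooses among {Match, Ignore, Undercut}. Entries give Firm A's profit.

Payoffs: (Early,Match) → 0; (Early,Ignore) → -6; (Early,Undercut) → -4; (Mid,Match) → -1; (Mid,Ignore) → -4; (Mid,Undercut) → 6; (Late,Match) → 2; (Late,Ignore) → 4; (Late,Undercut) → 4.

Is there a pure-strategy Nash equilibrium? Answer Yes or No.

Row minima: Early → -6, Mid → -4, Late → 2; maximin = 2.
Column maxima: Match → 2, Ignore → 4, Undercut → 6; minimax = 2.
maximin = minimax = 2, so a saddle point exists.

Yes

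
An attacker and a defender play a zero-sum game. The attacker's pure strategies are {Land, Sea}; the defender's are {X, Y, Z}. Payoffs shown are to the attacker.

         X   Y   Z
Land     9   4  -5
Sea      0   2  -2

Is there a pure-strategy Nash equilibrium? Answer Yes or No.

Yes

Row minima: Land → -5, Sea → -2; maximin = -2.
Column maxima: X → 9, Y → 4, Z → -2; minimax = -2.
maximin = minimax = -2, so a saddle point exists.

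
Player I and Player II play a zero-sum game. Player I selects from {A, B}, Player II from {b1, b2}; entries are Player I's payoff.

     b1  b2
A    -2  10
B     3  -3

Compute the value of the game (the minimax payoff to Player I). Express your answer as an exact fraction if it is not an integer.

4/3

Row minima: A → -2, B → -3; maximin = -2.
Column maxima: b1 → 3, b2 → 10; minimax = 3.
-2 ≠ 3, so there is no saddle point; optimal play is mixed.
Let Player I play A with probability p. Expected payoff against b1: (-2)p + 3(1−p) = −5p + 3; against b2: 10p + (-3)(1−p) = 13p − 3.
Setting these equal: −5p + 3 = 13p − 3 ⇒ −18p = -6 ⇒ p = 1/3, and the value is (-5)·(1/3) + 3 = 4/3.
For Player II: with q = P(b1), equating A's and B's payoffs gives −12q + 10 = 6q − 3 ⇒ q = 13/18.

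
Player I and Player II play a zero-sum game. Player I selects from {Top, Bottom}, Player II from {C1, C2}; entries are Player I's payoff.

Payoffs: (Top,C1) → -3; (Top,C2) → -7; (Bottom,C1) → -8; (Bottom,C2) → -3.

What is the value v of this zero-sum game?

Row minima: Top → -7, Bottom → -8; maximin = -7.
Column maxima: C1 → -3, C2 → -3; minimax = -3.
-7 ≠ -3, so there is no saddle point; optimal play is mixed.
Let Player I play Top with probability p. Expected payoff against C1: (-3)p + (-8)(1−p) = 5p − 8; against C2: (-7)p + (-3)(1−p) = −4p − 3.
Setting these equal: 5p − 8 = −4p − 3 ⇒ 9p = 5 ⇒ p = 5/9, and the value is (5)·(5/9) − 8 = -47/9.
For Player II: with q = P(C1), equating Top's and Bottom's payoffs gives 4q − 7 = −5q − 3 ⇒ q = 4/9.

-47/9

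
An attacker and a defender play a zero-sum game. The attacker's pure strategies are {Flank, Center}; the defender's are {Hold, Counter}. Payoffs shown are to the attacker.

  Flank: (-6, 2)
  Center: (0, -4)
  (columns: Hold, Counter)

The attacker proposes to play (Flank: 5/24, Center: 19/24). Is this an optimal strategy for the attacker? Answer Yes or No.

No

Against Hold this mix gives (5/24)·(-6) + (19/24)·0 = -5/4.
Against Counter this mix gives (5/24)·2 + (19/24)·(-4) = -11/4.
The defender will play Counter, holding the attacker to -11/4. Shifting weight toward the row that does better against Counter would raise this floor (the equalizing mix achieves -2 against both Counter and Hold), so the proposed strategy is not optimal.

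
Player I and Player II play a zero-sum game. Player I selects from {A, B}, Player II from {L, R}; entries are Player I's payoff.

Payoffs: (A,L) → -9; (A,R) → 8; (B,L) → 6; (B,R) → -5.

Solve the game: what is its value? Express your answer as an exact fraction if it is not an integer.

Row minima: A → -9, B → -5; maximin = -5.
Column maxima: L → 6, R → 8; minimax = 6.
-5 ≠ 6, so there is no saddle point; optimal play is mixed.
Let Player I play A with probability p. Expected payoff against L: (-9)p + 6(1−p) = −15p + 6; against R: 8p + (-5)(1−p) = 13p − 5.
Setting these equal: −15p + 6 = 13p − 5 ⇒ −28p = -11 ⇒ p = 11/28, and the value is (-15)·(11/28) + 6 = 3/28.
For Player II: with q = P(L), equating A's and B's payoffs gives −17q + 8 = 11q − 5 ⇒ q = 13/28.

3/28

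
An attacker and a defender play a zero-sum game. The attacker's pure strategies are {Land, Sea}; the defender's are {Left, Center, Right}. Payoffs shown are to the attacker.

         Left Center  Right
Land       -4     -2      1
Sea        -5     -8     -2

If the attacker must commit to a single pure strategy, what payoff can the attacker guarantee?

Row minima: Land → -4, Sea → -8.
The best of these is -4.

-4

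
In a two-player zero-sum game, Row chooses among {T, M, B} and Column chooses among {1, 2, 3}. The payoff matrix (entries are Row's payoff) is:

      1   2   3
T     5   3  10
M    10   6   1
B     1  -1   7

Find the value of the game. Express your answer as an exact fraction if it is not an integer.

Row minima: T → 3, M → 1, B → -1; maximin = 3.
Column maxima: 1 → 10, 2 → 6, 3 → 10; minimax = 6.
3 ≠ 6, so there is no saddle point; optimal play is mixed.
B is strictly dominated by T, so Row never plays it.
1 is strictly dominated by 2 (it gives Row strictly more in every row), so Column never plays it.
On the remaining 2×2 (T, M vs 2, 3):
Let Row play T with probability p. Expected payoff against 2: 3p + 6(1−p) = −3p + 6; against 3: 10p + 1(1−p) = 9p + 1.
Setting these equal: −3p + 6 = 9p + 1 ⇒ −12p = -5 ⇒ p = 5/12, and the value is (-3)·(5/12) + 6 = 19/4.
For Column: with q = P(2), equating T's and M's payoffs gives −7q + 10 = 5q + 1 ⇒ q = 3/4.

19/4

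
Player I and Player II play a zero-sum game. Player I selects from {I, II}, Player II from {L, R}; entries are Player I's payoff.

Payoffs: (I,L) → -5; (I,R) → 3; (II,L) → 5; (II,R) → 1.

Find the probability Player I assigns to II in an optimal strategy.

Row minima: I → -5, II → 1; maximin = 1.
Column maxima: L → 5, R → 3; minimax = 3.
1 ≠ 3, so there is no saddle point; optimal play is mixed.
Let Player I play I with probability p. Expected payoff against L: (-5)p + 5(1−p) = −10p + 5; against R: 3p + 1(1−p) = 2p + 1.
Setting these equal: −10p + 5 = 2p + 1 ⇒ −12p = -4 ⇒ p = 1/3, and the value is (-10)·(1/3) + 5 = 5/3.
For Player II: with q = P(L), equating I's and II's payoffs gives −8q + 3 = 4q + 1 ⇒ q = 1/6.

2/3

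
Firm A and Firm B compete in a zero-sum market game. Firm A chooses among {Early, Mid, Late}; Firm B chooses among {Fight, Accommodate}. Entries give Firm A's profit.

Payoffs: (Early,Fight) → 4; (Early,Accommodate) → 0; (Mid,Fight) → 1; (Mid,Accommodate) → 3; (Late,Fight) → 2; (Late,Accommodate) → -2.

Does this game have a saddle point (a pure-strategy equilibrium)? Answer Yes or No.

No

Row minima: Early → 0, Mid → 1, Late → -2; maximin = 1.
Column maxima: Fight → 4, Accommodate → 3; minimax = 3.
1 ≠ 3, so no pure-strategy equilibrium exists.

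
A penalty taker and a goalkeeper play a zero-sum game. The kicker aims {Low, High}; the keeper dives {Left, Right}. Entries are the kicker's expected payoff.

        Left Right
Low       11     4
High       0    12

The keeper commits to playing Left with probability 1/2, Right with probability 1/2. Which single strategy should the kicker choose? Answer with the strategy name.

Expected payoff of Low: (1/2)·11 + (1/2)·4 = 15/2.
Expected payoff of High: (1/2)·0 + (1/2)·12 = 6.
The largest is 15/2, so the kicker's best response is Low.

Low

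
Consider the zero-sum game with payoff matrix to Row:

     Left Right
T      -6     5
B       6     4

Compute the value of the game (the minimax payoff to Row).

54/13

Row minima: T → -6, B → 4; maximin = 4.
Column maxima: Left → 6, Right → 5; minimax = 5.
4 ≠ 5, so there is no saddle point; optimal play is mixed.
Let Row play T with probability p. Expected payoff against Left: (-6)p + 6(1−p) = −12p + 6; against Right: 5p + 4(1−p) = p + 4.
Setting these equal: −12p + 6 = p + 4 ⇒ −13p = -2 ⇒ p = 2/13, and the value is (-12)·(2/13) + 6 = 54/13.
For Column: with q = P(Left), equating T's and B's payoffs gives −11q + 5 = 2q + 4 ⇒ q = 1/13.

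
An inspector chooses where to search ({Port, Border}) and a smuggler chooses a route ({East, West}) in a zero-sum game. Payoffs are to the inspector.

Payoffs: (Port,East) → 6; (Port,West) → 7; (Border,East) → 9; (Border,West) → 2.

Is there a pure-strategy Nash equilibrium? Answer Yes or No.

No

Row minima: Port → 6, Border → 2; maximin = 6.
Column maxima: East → 9, West → 7; minimax = 7.
6 ≠ 7, so no pure-strategy equilibrium exists.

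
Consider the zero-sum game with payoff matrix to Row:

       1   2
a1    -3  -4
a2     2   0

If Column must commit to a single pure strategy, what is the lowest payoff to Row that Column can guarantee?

0

Column maxima: 1 → 2, 2 → 0.
The smallest of these is 0.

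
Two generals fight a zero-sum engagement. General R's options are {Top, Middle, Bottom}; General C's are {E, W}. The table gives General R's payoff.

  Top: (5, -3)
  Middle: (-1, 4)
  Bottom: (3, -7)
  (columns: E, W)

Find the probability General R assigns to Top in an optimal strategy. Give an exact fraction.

5/13

Row minima: Top → -3, Middle → -1, Bottom → -7; maximin = -1.
Column maxima: E → 5, W → 4; minimax = 4.
-1 ≠ 4, so there is no saddle point; optimal play is mixed.
Bottom is strictly dominated by Top, so General R never plays it.
On the remaining 2×2 (Top, Middle vs E, W):
Let General R play Top with probability p. Expected payoff against E: 5p + (-1)(1−p) = 6p − 1; against W: (-3)p + 4(1−p) = −7p + 4.
Setting these equal: 6p − 1 = −7p + 4 ⇒ 13p = 5 ⇒ p = 5/13, and the value is (6)·(5/13) − 1 = 17/13.
For General C: with q = P(E), equating Top's and Middle's payoffs gives 8q − 3 = −5q + 4 ⇒ q = 7/13.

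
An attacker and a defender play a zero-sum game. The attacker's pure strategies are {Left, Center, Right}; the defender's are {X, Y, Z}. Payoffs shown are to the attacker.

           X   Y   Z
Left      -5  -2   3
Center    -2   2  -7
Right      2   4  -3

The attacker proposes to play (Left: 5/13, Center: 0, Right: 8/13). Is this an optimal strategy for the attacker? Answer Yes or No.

Against X this mix gives (5/13)·(-5) + (8/13)·2 = -9/13.
Against Y this mix gives (5/13)·(-2) + (8/13)·4 = 22/13.
Against Z this mix gives (5/13)·3 + (8/13)·(-3) = -9/13.
All of the defender's active replies (X, Z) yield -9/13, and no column does worse for the attacker. The mix makes the defender indifferent and guarantees -9/13, so it is optimal.

Yes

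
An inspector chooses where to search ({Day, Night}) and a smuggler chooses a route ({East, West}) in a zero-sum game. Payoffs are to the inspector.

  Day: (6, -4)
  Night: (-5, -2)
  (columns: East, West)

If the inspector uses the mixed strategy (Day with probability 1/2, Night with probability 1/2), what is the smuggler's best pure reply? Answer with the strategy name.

If the smuggler plays East, the inspector's expected payoff is (1/2)·6 + (1/2)·(-5) = 1/2.
If the smuggler plays West, the inspector's expected payoff is (1/2)·(-4) + (1/2)·(-2) = -3.
The smuggler minimizes the inspector's payoff; the smallest is -3, so the best response is West.

West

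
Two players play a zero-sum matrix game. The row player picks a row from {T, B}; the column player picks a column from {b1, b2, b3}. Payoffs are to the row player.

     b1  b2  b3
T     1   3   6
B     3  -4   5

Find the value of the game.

Row minima: T → 1, B → -4; maximin = 1.
Column maxima: b1 → 3, b2 → 3, b3 → 6; minimax = 3.
1 ≠ 3, so there is no saddle point; optimal play is mixed.
b3 is strictly dominated by b1 (it gives the row player strictly more in every row), so the column player never plays it.
On the remaining 2×2 (T, B vs b1, b2):
Let the row player play T with probability p. Expected payoff against b1: 1p + 3(1−p) = −2p + 3; against b2: 3p + (-4)(1−p) = 7p − 4.
Setting these equal: −2p + 3 = 7p − 4 ⇒ −9p = -7 ⇒ p = 7/9, and the value is (-2)·(7/9) + 3 = 13/9.
For the column player: with q = P(b1), equating T's and B's payoffs gives −2q + 3 = 7q − 4 ⇒ q = 7/9.

13/9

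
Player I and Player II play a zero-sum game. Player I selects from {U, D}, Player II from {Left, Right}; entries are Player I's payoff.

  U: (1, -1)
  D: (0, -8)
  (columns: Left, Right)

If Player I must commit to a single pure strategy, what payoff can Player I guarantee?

-1

Row minima: U → -1, D → -8.
The best of these is -1.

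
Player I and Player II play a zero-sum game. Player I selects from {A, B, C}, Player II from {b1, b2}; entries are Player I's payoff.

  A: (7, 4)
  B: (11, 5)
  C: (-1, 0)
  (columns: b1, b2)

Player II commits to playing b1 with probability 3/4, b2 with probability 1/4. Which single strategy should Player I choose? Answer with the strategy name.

Expected payoff of A: (3/4)·7 + (1/4)·4 = 25/4.
Expected payoff of B: (3/4)·11 + (1/4)·5 = 19/2.
Expected payoff of C: (3/4)·(-1) + (1/4)·0 = -3/4.
The largest is 19/2, so Player I's best response is B.

B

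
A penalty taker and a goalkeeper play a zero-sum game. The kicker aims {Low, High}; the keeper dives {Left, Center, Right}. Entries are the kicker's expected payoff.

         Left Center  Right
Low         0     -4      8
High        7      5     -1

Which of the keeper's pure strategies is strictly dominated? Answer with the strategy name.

Center holds the kicker's payoff strictly below Left in every row: -4 < 0, 5 < 7.
So Left is strictly dominated for the keeper.

Left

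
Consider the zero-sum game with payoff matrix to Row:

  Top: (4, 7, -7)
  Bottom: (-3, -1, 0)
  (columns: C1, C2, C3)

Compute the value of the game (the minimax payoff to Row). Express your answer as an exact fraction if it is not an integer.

Row minima: Top → -7, Bottom → -3; maximin = -3.
Column maxima: C1 → 4, C2 → 7, C3 → 0; minimax = 0.
-3 ≠ 0, so there is no saddle point; optimal play is mixed.
C2 is strictly dominated by C1 (it gives Row strictly more in every row), so Column never plays it.
On the remaining 2×2 (Top, Bottom vs C1, C3):
Let Row play Top with probability p. Expected payoff against C1: 4p + (-3)(1−p) = 7p − 3; against C3: (-7)p + 0(1−p) = −7p.
Setting these equal: 7p − 3 = −7p ⇒ 14p = 3 ⇒ p = 3/14, and the value is (7)·(3/14) − 3 = -3/2.
For Column: with q = P(C1), equating Top's and Bottom's payoffs gives 11q − 7 = −3q ⇒ q = 1/2.

-3/2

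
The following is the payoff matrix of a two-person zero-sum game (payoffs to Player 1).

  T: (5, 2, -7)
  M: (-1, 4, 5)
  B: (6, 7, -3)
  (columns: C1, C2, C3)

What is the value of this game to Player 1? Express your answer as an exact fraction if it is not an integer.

Row minima: T → -7, M → -1, B → -3; maximin = -1.
Column maxima: C1 → 6, C2 → 7, C3 → 5; minimax = 5.
-1 ≠ 5, so there is no saddle point; optimal play is mixed.
T is strictly dominated by B, so Player 1 never plays it.
With T eliminated, C2 is strictly dominated by C1 (it gives Player 1 strictly more in every remaining row), so Player 2 never plays it.
On the remaining 2×2 (M, B vs C1, C3):
Let Player 1 play M with probability p. Expected payoff against C1: (-1)p + 6(1−p) = −7p + 6; against C3: 5p + (-3)(1−p) = 8p − 3.
Setting these equal: −7p + 6 = 8p − 3 ⇒ −15p = -9 ⇒ p = 3/5, and the value is (-7)·(3/5) + 6 = 9/5.
For Player 2: with q = P(C1), equating M's and B's payoffs gives −6q + 5 = 9q − 3 ⇒ q = 8/15.

9/5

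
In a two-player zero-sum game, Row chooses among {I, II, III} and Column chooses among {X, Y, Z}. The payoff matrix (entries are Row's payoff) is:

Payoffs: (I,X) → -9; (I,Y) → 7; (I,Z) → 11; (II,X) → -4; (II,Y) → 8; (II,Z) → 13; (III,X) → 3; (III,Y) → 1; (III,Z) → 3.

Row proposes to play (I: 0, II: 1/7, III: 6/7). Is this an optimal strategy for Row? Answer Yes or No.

Yes

Against X this mix gives (1/7)·(-4) + (6/7)·3 = 2.
Against Y this mix gives (1/7)·8 + (6/7)·1 = 2.
Against Z this mix gives (1/7)·13 + (6/7)·3 = 31/7.
All of Column's active replies (X, Y) yield 2, and no column does worse for Row. The mix makes Column indifferent and guarantees 2, so it is optimal.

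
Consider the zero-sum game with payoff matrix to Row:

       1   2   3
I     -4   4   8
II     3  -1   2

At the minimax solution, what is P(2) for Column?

7/12

Row minima: I → -4, II → -1; maximin = -1.
Column maxima: 1 → 3, 2 → 4, 3 → 8; minimax = 3.
-1 ≠ 3, so there is no saddle point; optimal play is mixed.
3 is strictly dominated by 2 (it gives Row strictly more in every row), so Column never plays it.
On the remaining 2×2 (I, II vs 1, 2):
Let Row play I with probability p. Expected payoff against 1: (-4)p + 3(1−p) = −7p + 3; against 2: 4p + (-1)(1−p) = 5p − 1.
Setting these equal: −7p + 3 = 5p − 1 ⇒ −12p = -4 ⇒ p = 1/3, and the value is (-7)·(1/3) + 3 = 2/3.
For Column: with q = P(1), equating I's and II's payoffs gives −8q + 4 = 4q − 1 ⇒ q = 5/12.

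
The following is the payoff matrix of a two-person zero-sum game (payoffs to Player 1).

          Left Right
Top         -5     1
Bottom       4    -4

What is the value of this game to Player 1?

-8/7

Row minima: Top → -5, Bottom → -4; maximin = -4.
Column maxima: Left → 4, Right → 1; minimax = 1.
-4 ≠ 1, so there is no saddle point; optimal play is mixed.
Let Player 1 play Top with probability p. Expected payoff against Left: (-5)p + 4(1−p) = −9p + 4; against Right: 1p + (-4)(1−p) = 5p − 4.
Setting these equal: −9p + 4 = 5p − 4 ⇒ −14p = -8 ⇒ p = 4/7, and the value is (-9)·(4/7) + 4 = -8/7.
For Player 2: with q = P(Left), equating Top's and Bottom's payoffs gives −6q + 1 = 8q − 4 ⇒ q = 5/14.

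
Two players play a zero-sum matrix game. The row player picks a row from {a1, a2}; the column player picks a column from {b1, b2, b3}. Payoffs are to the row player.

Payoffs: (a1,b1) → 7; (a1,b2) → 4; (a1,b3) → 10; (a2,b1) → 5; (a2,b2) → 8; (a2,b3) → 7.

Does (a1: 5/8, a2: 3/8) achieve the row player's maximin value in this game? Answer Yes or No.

No

Against b1 this mix gives (5/8)·7 + (3/8)·5 = 25/4.
Against b2 this mix gives (5/8)·4 + (3/8)·8 = 11/2.
Against b3 this mix gives (5/8)·10 + (3/8)·7 = 71/8.
The column player will play b2, holding the row player to 11/2. Shifting weight toward the row that does better against b2 would raise this floor (the equalizing mix achieves 6 against both b2 and b1), so the proposed strategy is not optimal.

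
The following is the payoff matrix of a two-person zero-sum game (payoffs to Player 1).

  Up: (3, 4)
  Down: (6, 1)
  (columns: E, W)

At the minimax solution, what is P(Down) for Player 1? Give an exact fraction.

1/6

Row minima: Up → 3, Down → 1; maximin = 3.
Column maxima: E → 6, W → 4; minimax = 4.
3 ≠ 4, so there is no saddle point; optimal play is mixed.
Let Player 1 play Up with probability p. Expected payoff against E: 3p + 6(1−p) = −3p + 6; against W: 4p + 1(1−p) = 3p + 1.
Setting these equal: −3p + 6 = 3p + 1 ⇒ −6p = -5 ⇒ p = 5/6, and the value is (-3)·(5/6) + 6 = 7/2.
For Player 2: with q = P(E), equating Up's and Down's payoffs gives −q + 4 = 5q + 1 ⇒ q = 1/2.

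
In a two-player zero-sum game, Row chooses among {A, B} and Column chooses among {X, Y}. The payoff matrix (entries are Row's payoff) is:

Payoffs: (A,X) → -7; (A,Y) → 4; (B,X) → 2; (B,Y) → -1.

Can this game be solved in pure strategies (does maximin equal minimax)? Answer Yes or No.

No

Row minima: A → -7, B → -1; maximin = -1.
Column maxima: X → 2, Y → 4; minimax = 2.
-1 ≠ 2, so no pure-strategy equilibrium exists.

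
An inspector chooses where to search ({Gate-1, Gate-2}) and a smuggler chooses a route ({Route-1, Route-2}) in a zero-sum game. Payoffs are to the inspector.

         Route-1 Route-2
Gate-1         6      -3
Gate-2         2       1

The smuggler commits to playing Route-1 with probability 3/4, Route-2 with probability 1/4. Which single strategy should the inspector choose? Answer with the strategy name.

Gate-1

Expected payoff of Gate-1: (3/4)·6 + (1/4)·(-3) = 15/4.
Expected payoff of Gate-2: (3/4)·2 + (1/4)·1 = 7/4.
The largest is 15/4, so the inspector's best response is Gate-1.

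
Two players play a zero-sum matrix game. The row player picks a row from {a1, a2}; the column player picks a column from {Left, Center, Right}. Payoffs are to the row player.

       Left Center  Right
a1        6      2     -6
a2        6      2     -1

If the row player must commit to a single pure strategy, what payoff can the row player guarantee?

-1

Row minima: a1 → -6, a2 → -1.
The best of these is -1.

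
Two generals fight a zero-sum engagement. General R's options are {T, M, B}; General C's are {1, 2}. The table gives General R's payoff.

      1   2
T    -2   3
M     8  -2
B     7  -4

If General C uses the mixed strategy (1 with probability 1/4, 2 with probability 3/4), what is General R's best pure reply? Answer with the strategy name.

T

Expected payoff of T: (1/4)·(-2) + (3/4)·3 = 7/4.
Expected payoff of M: (1/4)·8 + (3/4)·(-2) = 1/2.
Expected payoff of B: (1/4)·7 + (3/4)·(-4) = -5/4.
The largest is 7/4, so General R's best response is T.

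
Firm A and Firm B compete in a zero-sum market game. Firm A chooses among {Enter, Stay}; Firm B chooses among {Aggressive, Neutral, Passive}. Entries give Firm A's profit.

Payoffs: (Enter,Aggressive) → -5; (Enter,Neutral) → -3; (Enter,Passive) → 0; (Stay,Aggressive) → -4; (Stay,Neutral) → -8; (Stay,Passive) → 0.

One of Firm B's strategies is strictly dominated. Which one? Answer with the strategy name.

Aggressive holds Firm A's payoff strictly below Passive in every row: -5 < 0, -4 < 0.
So Passive is strictly dominated for Firm B.

Passive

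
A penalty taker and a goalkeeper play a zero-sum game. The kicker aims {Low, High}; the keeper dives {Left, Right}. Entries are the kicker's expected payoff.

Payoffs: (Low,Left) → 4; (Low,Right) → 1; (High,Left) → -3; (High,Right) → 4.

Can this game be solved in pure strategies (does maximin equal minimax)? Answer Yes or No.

No

Row minima: Low → 1, High → -3; maximin = 1.
Column maxima: Left → 4, Right → 4; minimax = 4.
1 ≠ 4, so no pure-strategy equilibrium exists.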